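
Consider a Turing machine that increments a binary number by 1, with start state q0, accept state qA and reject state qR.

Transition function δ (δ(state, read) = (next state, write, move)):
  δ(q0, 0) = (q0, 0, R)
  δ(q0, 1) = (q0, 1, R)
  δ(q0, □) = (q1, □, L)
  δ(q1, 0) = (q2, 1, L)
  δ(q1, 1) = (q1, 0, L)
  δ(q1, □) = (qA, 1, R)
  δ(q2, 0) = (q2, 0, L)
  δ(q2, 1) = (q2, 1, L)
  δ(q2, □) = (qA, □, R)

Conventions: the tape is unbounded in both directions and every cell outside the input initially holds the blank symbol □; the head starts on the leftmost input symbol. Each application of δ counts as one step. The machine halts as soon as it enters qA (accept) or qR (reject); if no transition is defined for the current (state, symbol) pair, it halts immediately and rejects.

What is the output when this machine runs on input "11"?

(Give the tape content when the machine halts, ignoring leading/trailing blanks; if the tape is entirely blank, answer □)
Step 0: [q0]11 (head at position 0)
Step 1: δ(q0, 1) = (q0, 1, R)  ⊢  1[q0]1 (head at position 1)
Step 2: δ(q0, 1) = (q0, 1, R)  ⊢  11[q0]□ (head at position 2)
Step 3: δ(q0, □) = (q1, □, L)  ⊢  1[q1]1□ (head at position 1)
Step 4: δ(q1, 1) = (q1, 0, L)  ⊢  [q1]10□ (head at position 0)
Step 5: δ(q1, 1) = (q1, 0, L)  ⊢  [q1]□00□ (head at position -1)
Step 6: δ(q1, □) = (qA, 1, R)  ⊢  1[qA]00□ (head at position 0)
The machine is in qA, so it halts and accepts.
Tape content when halted (ignoring surrounding blanks): 100

Final answer: Output: 100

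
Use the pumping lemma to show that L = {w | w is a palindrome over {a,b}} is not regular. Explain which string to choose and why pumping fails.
Language: L = {w | w is a palindrome over {a,b}} (strings that read the same forwards and backwards)
Step 1: Assume for contradiction that L is regular, with pumping length p.
Step 2: Choose s = a^p b a^p. Then s ∈ L (it reads the same forwards and backwards) and |s| ≥ p.
Step 3: Consider any decomposition s = xyz with |xy| ≤ p and |y| > 0. Since |xy| ≤ p and the first p symbols of s are all a's, y = a^k for some k with 1 ≤ k ≤ p.
Step 4: Pumping up (i = 2): xy²z = a^(p+k) b a^p. Its reverse is a^p b a^(p+k) ≠ a^(p+k) b a^p (the single b is no longer in the middle), so xy²z is not a palindrome and xy²z ∉ L.
This contradicts the pumping lemma, so L is not regular.

Final answer: Choose s = a^p b a^p. Since |xy| ≤ p, y = a^k with k ≥ 1. Then xy²z = a^(p+k) b a^p is not a palindrome, so ∉ L.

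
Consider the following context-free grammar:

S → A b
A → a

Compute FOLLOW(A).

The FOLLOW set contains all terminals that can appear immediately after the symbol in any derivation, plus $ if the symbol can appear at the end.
A occurs only in S → A b, where it is immediately followed by the terminal b. So FOLLOW(A) = {b}.

Final answer: {b}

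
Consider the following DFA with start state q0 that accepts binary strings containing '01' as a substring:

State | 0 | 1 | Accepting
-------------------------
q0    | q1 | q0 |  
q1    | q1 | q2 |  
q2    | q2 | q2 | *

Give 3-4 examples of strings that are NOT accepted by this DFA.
Any strings that end in a non-accepting state work; for example:
"00": q0 → q1 → q1; q1 is not accepting → rejected
"10": q0 → q0 → q1; q1 is not accepting → rejected
"1100": q0 → q0 → q0 → q1 → q1; q1 is not accepting → rejected
"1110": q0 → q0 → q0 → q0 → q1; q1 is not accepting → rejected

Final answer: "00", "10", "1100", "1110"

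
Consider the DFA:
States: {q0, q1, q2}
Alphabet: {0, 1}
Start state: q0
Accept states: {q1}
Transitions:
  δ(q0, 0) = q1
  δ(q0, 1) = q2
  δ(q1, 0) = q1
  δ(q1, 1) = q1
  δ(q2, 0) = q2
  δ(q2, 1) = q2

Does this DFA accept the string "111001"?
Processing string "111001":
  q0 --1--> q2
  q2 --1--> q2
  q2 --1--> q2
  q2 --0--> q2
  q2 --0--> q2
  q2 --1--> q2
Final state: q2
Accept states: {q1}
q2 is not an accept state, so the string is rejected.

Final answer: No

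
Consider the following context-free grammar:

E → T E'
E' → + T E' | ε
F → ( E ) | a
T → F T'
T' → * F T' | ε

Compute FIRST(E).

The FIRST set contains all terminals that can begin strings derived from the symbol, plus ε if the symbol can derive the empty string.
FIRST(F): F → ( E ) contributes '(' and F → a contributes 'a', so FIRST(F) = {(, a}. F is not nullable.
FIRST(T): T → F T' begins with F, and F is not nullable, so FIRST(T) = FIRST(F) = {(, a}.
FIRST(E): E → T E' begins with T, and T is not nullable, so FIRST(E) = FIRST(T) = {(, a}.

Final answer: {(, a}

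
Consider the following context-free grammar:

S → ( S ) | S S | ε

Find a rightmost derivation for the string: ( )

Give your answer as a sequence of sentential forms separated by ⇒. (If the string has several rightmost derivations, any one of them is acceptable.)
Start with S.
Step 1: the rightmost non-terminal is S; apply S → ( S ):  ( S )
Step 2: the rightmost non-terminal is S; apply S → ε:  ( )

Final answer: S ⇒ ( S ) ⇒ ( )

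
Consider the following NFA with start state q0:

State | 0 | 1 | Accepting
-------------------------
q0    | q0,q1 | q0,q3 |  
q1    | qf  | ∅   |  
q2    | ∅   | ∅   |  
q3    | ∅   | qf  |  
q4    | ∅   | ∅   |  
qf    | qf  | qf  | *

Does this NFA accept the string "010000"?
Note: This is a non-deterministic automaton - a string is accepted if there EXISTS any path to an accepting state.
Track the set of states the NFA could be in: start {q0}
Read '0': {q0} → {q0, q1}
Read '1': {q0, q1} → {q0, q3}
Read '0': {q0, q3} → {q0, q1}
Read '0': {q0, q1} → {q0, q1, qf}
Read '0': {q0, q1, qf} → {q0, q1, qf}
Read '0': {q0, q1, qf} → {q0, q1, qf}
Final set {q0, q1, qf} contains accepting state(s) {qf} → accepted.

Final answer: Yes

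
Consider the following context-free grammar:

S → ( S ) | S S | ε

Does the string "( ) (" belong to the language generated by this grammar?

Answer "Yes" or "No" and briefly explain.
Each production adds parentheses only in matched pairs (S → ( S )) or none at all, so every derived string has equally many '(' and ')'. The string ( ) ( has two '(' and one ')', so it cannot be derived.

Final answer: No - no valid derivation exists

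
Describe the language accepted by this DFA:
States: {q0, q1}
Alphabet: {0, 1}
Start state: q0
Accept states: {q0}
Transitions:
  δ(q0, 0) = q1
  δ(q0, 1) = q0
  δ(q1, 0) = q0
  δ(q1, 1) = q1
Analyzing the DFA structure:
Start state: q0
Accept states: {q0}
Interpreting what each state remembers (checking against the transitions):
  q0: an even number of 0s has been read so far
  q1: an odd number of 0s has been read so far
  δ(q0, 0): in q0 (an even number of 0s has been read so far), after reading 0 we have: an odd number of 0s has been read so far → q1
  δ(q0, 1): in q0 (an even number of 0s has been read so far), after reading 1 we have: an even number of 0s has been read so far → q0
  δ(q1, 0): in q1 (an odd number of 0s has been read so far), after reading 0 we have: an even number of 0s has been read so far → q0
  δ(q1, 1): in q1 (an odd number of 0s has been read so far), after reading 1 we have: an odd number of 0s has been read so far → q1
A string is accepted iff it ends in {q0}, i.e. an even number of 0s has been read so far.
Language: All binary strings with an even number of 0s

Final answer: All binary strings with an even number of 0s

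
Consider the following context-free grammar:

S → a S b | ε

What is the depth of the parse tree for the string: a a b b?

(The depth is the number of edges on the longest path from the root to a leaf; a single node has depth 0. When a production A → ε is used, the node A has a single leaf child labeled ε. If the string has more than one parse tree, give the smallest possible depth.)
The only parse tree applies S → a S b 2 times (once per matching a…b pair) and then S → ε.
The S nodes sit at depths 0, 1, …, 2; the innermost S (depth 2) has the single child ε at depth 3.
The terminal leaves a, b are at depths 1..2, so the longest root-to-leaf path is S → S → … → S → ε with 3 edges.
Depth = 3.

Final answer: 3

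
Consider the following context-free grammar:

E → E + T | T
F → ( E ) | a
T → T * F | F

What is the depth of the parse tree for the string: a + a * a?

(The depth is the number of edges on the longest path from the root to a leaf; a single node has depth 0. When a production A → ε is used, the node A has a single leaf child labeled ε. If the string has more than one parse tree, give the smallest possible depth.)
The grammar is unambiguous; the parse tree of a + a * a is:
E → E + T at the root (depth 0).
  Left E (depth 1) → T (2) → F (3) → a (4).
  Right T (depth 1) → T * F; that T (2) → F (3) → a (4); F (2) → a (3).
The longest root-to-leaf paths have 4 edges.
Depth = 4.

Final answer: 4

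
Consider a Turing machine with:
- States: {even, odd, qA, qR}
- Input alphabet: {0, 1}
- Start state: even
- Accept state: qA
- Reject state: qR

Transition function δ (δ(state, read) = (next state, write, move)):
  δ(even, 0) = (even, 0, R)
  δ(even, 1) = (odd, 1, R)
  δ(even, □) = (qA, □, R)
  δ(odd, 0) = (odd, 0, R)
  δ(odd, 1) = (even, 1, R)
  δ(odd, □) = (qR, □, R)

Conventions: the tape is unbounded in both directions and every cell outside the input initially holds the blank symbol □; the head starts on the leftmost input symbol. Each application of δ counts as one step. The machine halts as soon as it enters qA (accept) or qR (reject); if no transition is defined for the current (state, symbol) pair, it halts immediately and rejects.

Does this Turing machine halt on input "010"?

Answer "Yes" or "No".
Step 0: [even]010 (head at position 0)
Step 1: δ(even, 0) = (even, 0, R)  ⊢  0[even]10 (head at position 1)
Step 2: δ(even, 1) = (odd, 1, R)  ⊢  01[odd]0 (head at position 2)
Step 3: δ(odd, 0) = (odd, 0, R)  ⊢  010[odd]□ (head at position 3)
Step 4: δ(odd, □) = (qR, □, R)  ⊢  010□[qR]□ (head at position 4)
The machine is in qR, so it halts and rejects.
It halts after 4 steps.

Final answer: Yes - halts after 4 steps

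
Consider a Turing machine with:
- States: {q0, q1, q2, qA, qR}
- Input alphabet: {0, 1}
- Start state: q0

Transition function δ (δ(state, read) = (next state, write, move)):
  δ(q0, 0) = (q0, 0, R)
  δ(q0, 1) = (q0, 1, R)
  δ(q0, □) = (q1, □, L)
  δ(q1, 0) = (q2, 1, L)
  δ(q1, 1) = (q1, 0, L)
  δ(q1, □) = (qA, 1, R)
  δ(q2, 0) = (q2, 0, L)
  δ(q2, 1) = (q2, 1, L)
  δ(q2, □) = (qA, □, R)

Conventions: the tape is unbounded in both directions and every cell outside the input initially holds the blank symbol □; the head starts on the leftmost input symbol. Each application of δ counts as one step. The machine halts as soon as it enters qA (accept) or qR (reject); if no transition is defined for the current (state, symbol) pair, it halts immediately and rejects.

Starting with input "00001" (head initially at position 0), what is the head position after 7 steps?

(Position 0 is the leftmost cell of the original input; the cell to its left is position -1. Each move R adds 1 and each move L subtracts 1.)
Step 0: [q0]00001 (head at position 0)
Step 1: δ(q0, 0) = (q0, 0, R)  ⊢  0[q0]0001 (head at position 1)
Step 2: δ(q0, 0) = (q0, 0, R)  ⊢  00[q0]001 (head at position 2)
Step 3: δ(q0, 0) = (q0, 0, R)  ⊢  000[q0]01 (head at position 3)
Step 4: δ(q0, 0) = (q0, 0, R)  ⊢  0000[q0]1 (head at position 4)
Step 5: δ(q0, 1) = (q0, 1, R)  ⊢  00001[q0]□ (head at position 5)
Step 6: δ(q0, □) = (q1, □, L)  ⊢  0000[q1]1□ (head at position 4)
Step 7: δ(q1, 1) = (q1, 0, L)  ⊢  000[q1]00□ (head at position 3)
Head position after 7 steps: 3

Final answer: Position 3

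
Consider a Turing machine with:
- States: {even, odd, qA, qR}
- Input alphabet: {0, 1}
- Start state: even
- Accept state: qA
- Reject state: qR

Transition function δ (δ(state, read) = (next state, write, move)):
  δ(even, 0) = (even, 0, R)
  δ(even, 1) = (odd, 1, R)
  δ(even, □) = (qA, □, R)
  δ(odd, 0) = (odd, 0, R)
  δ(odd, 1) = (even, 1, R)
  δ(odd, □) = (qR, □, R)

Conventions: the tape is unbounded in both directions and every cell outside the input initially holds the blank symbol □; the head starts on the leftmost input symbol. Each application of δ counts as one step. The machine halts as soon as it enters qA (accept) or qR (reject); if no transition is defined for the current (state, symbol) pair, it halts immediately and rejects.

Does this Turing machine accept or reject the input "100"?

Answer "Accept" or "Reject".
Step 0: [even]100 (head at position 0)
Step 1: δ(even, 1) = (odd, 1, R)  ⊢  1[odd]00 (head at position 1)
Step 2: δ(odd, 0) = (odd, 0, R)  ⊢  10[odd]0 (head at position 2)
Step 3: δ(odd, 0) = (odd, 0, R)  ⊢  100[odd]□ (head at position 3)
Step 4: δ(odd, □) = (qR, □, R)  ⊢  100□[qR]□ (head at position 4)
The machine is in qR, so it halts and rejects.

Final answer: Reject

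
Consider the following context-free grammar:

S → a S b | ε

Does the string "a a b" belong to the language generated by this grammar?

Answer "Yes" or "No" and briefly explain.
Every derivation applies S → a S b some number n of times and then S → ε, producing a^n b^n with equally many a's and b's. The string a a b has two a's but only one b, so it cannot be derived.

Final answer: No - no valid derivation exists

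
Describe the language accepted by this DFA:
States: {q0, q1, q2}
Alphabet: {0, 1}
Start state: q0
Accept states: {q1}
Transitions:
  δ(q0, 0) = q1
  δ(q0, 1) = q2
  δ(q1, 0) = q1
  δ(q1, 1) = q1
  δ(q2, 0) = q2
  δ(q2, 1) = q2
Analyzing the DFA structure:
Start state: q0
Accept states: {q1}
Interpreting what each state remembers (checking against the transitions):
  q0: nothing has been read yet
  q1: the first symbol was 0
  q2: the first symbol was 1 (trap state)
  δ(q0, 0): in q0 (nothing has been read yet), after reading 0 we have: the first symbol was 0 → q1
  δ(q0, 1): in q0 (nothing has been read yet), after reading 1 we have: the first symbol was 1 (trap state) → q2
  δ(q1, 0): in q1 (the first symbol was 0), after reading 0 we have: the first symbol was 0 → q1
  δ(q1, 1): in q1 (the first symbol was 0), after reading 1 we have: the first symbol was 0 → q1
  δ(q2, 0): in q2 (the first symbol was 1 (trap state)), after reading 0 we have: the first symbol was 1 (trap state) → q2
  δ(q2, 1): in q2 (the first symbol was 1 (trap state)), after reading 1 we have: the first symbol was 1 (trap state) → q2
A string is accepted iff it ends in {q1}, i.e. the first symbol was 0.
Language: All binary strings starting with 0

Final answer: All binary strings starting with 0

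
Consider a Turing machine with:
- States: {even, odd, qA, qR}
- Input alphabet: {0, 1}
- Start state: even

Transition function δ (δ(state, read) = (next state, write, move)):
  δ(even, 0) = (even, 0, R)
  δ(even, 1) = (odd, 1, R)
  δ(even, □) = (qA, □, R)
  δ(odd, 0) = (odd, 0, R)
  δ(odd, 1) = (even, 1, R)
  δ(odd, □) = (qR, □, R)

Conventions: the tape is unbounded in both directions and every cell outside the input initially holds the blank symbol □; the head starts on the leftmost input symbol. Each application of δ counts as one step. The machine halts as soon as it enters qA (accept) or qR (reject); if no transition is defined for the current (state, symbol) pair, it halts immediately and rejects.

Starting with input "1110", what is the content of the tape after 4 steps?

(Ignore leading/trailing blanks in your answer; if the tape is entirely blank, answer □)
Step 0: [even]1110 (head at position 0)
Step 1: δ(even, 1) = (odd, 1, R)  ⊢  1[odd]110 (head at position 1)
Step 2: δ(odd, 1) = (even, 1, R)  ⊢  11[even]10 (head at position 2)
Step 3: δ(even, 1) = (odd, 1, R)  ⊢  111[odd]0 (head at position 3)
Step 4: δ(odd, 0) = (odd, 0, R)  ⊢  1110[odd]□ (head at position 4)
Tape after 4 steps (ignoring surrounding blanks): 1110

Final answer: Tape: 1110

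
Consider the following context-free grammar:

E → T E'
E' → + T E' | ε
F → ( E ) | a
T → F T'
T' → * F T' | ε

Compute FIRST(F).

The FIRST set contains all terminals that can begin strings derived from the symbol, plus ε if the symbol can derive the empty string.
FIRST(F): F → ( E ) contributes '(' and F → a contributes 'a', so FIRST(F) = {(, a}. F is not nullable.

Final answer: {(, a}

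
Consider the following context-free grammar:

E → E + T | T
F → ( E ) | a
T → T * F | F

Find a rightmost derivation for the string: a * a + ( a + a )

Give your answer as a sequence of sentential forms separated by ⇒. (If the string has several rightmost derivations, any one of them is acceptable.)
Start with E.
Step 1: the rightmost non-terminal is E; apply E → E + T:  E + T
Step 2: the rightmost non-terminal is T; apply T → F:  E + F
Step 3: the rightmost non-terminal is F; apply F → ( E ):  E + ( E )
Step 4: the rightmost non-terminal is E; apply E → E + T:  E + ( E + T )
Step 5: the rightmost non-terminal is T; apply T → F:  E + ( E + F )
Step 6: the rightmost non-terminal is F; apply F → a:  E + ( E + a )
Step 7: the rightmost non-terminal is E; apply E → T:  E + ( T + a )
Step 8: the rightmost non-terminal is T; apply T → F:  E + ( F + a )
Step 9: the rightmost non-terminal is F; apply F → a:  E + ( a + a )
Step 10: the rightmost non-terminal is E; apply E → T:  T + ( a + a )
Step 11: the rightmost non-terminal is T; apply T → T * F:  T * F + ( a + a )
Step 12: the rightmost non-terminal is F; apply F → a:  T * a + ( a + a )
Step 13: the rightmost non-terminal is T; apply T → F:  F * a + ( a + a )
Step 14: the rightmost non-terminal is F; apply F → a:  a * a + ( a + a )

Final answer: E ⇒ E + T ⇒ E + F ⇒ E + ( E ) ⇒ E + ( E + T ) ⇒ E + ( E + F ) ⇒ E + ( E + a ) ⇒ E + ( T + a ) ⇒ E + ( F + a ) ⇒ E + ( a + a ) ⇒ T + ( a + a ) ⇒ T * F + ( a + a ) ⇒ T * a + ( a + a ) ⇒ F * a + ( a + a ) ⇒ a * a + ( a + a )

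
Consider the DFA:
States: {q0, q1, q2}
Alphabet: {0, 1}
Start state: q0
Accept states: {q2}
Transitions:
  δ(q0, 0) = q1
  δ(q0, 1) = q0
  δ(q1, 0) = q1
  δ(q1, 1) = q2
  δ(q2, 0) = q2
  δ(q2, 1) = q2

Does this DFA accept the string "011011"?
Processing string "011011":
  q0 --0--> q1
  q1 --1--> q2
  q2 --1--> q2
  q2 --0--> q2
  q2 --1--> q2
  q2 --1--> q2
Final state: q2
Accept states: {q2}
q2 is an accept state, so the string is accepted.

Final answer: Yes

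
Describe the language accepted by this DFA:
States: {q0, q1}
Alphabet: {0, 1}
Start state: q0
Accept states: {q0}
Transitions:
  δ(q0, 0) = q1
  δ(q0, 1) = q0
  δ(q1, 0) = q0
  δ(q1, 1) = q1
Analyzing the DFA structure:
Start state: q0
Accept states: {q0}
Interpreting what each state remembers (checking against the transitions):
  q0: an even number of 0s has been read so far
  q1: an odd number of 0s has been read so far
  δ(q0, 0): in q0 (an even number of 0s has been read so far), after reading 0 we have: an odd number of 0s has been read so far → q1
  δ(q0, 1): in q0 (an even number of 0s has been read so far), after reading 1 we have: an even number of 0s has been read so far → q0
  δ(q1, 0): in q1 (an odd number of 0s has been read so far), after reading 0 we have: an even number of 0s has been read so far → q0
  δ(q1, 1): in q1 (an odd number of 0s has been read so far), after reading 1 we have: an odd number of 0s has been read so far → q1
A string is accepted iff it ends in {q0}, i.e. an even number of 0s has been read so far.
Language: All binary strings with an even number of 0s

Final answer: All binary strings with an even number of 0s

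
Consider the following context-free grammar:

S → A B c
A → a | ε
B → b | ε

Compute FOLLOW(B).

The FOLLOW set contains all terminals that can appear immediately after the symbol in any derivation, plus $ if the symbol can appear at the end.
B occurs in S → A B c, immediately followed by the terminal c. So FOLLOW(B) = {c}.

Final answer: {c}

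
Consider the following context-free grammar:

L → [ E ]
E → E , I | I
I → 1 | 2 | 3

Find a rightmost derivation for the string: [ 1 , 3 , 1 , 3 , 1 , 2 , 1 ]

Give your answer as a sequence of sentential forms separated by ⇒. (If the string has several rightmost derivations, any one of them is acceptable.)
Start with L.
Step 1: the rightmost non-terminal is L; apply L → [ E ]:  [ E ]
Step 2: the rightmost non-terminal is E; apply E → E , I:  [ E , I ]
Step 3: the rightmost non-terminal is I; apply I → 1:  [ E , 1 ]
Step 4: the rightmost non-terminal is E; apply E → E , I:  [ E , I , 1 ]
Step 5: the rightmost non-terminal is I; apply I → 2:  [ E , 2 , 1 ]
Step 6: the rightmost non-terminal is E; apply E → E , I:  [ E , I , 2 , 1 ]
Step 7: the rightmost non-terminal is I; apply I → 1:  [ E , 1 , 2 , 1 ]
Step 8: the rightmost non-terminal is E; apply E → E , I:  [ E , I , 1 , 2 , 1 ]
Step 9: the rightmost non-terminal is I; apply I → 3:  [ E , 3 , 1 , 2 , 1 ]
Step 10: the rightmost non-terminal is E; apply E → E , I:  [ E , I , 3 , 1 , 2 , 1 ]
Step 11: the rightmost non-terminal is I; apply I → 1:  [ E , 1 , 3 , 1 , 2 , 1 ]
Step 12: the rightmost non-terminal is E; apply E → E , I:  [ E , I , 1 , 3 , 1 , 2 , 1 ]
Step 13: the rightmost non-terminal is I; apply I → 3:  [ E , 3 , 1 , 3 , 1 , 2 , 1 ]
Step 14: the rightmost non-terminal is E; apply E → I:  [ I , 3 , 1 , 3 , 1 , 2 , 1 ]
Step 15: the rightmost non-terminal is I; apply I → 1:  [ 1 , 3 , 1 , 3 , 1 , 2 , 1 ]

Final answer: L ⇒ [ E ] ⇒ [ E , I ] ⇒ [ E , 1 ] ⇒ [ E , I , 1 ] ⇒ [ E , 2 , 1 ] ⇒ [ E , I , 2 , 1 ] ⇒ [ E , 1 , 2 , 1 ] ⇒ [ E , I , 1 , 2 , 1 ] ⇒ [ E , 3 , 1 , 2 , 1 ] ⇒ [ E , I , 3 , 1 , 2 , 1 ] ⇒ [ E , 1 , 3 , 1 , 2 , 1 ] ⇒ [ E , I , 1 , 3 , 1 , 2 , 1 ] ⇒ [ E , 3 , 1 , 3 , 1 , 2 , 1 ] ⇒ [ I , 3 , 1 , 3 , 1 , 2 , 1 ] ⇒ [ 1 , 3 , 1 , 3 , 1 , 2 , 1 ]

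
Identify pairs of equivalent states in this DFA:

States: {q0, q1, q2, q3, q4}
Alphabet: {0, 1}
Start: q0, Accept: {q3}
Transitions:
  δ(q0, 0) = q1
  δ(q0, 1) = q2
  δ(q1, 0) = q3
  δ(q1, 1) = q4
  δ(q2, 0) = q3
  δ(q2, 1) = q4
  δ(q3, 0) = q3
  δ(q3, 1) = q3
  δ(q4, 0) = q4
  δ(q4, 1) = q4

Using the table-filling algorithm:
Round 0 – mark pairs where exactly one state is accepting: (q0,q3), (q1,q3), (q2,q3), (q3,q4)
Round 1 – newly marked: (q0,q1) [on 0: q1 vs q3, already marked]; (q0,q2) [on 0: q1 vs q3, already marked]; (q1,q4) [on 0: q3 vs q4, already marked]; (q2,q4) [on 0: q3 vs q4, already marked]
Round 2 – newly marked: (q0,q4) [on 0: q1 vs q4, already marked]
No further pairs can be marked.
(q1, q2) unmarked: δ(q1,0)=q3, δ(q2,0)=q3; δ(q1,1)=q4, δ(q2,1)=q4 → equivalent
Equivalent pairs: (q1, q2)

Final answer: Equivalent pairs: (q1, q2)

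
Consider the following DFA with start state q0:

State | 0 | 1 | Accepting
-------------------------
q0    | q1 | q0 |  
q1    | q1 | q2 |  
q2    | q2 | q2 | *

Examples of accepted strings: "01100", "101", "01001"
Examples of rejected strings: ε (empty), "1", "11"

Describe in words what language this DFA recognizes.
binary strings containing '01' as a substring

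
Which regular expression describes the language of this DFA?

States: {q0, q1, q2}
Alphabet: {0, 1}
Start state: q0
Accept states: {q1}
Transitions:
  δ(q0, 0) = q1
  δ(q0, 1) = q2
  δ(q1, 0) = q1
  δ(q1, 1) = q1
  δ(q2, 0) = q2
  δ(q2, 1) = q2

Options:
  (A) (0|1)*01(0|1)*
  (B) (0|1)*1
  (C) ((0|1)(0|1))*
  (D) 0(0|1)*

Testing sample strings against the DFA:
  '01' -> accepted
  '11000' -> rejected
  '011' -> accepted
  '110' -> rejected
Checking each option for a counterexample:
  (A) (0|1)*01(0|1)*: '0' is accepted by the DFA but does not match the regex → eliminated
  (B) (0|1)*1: '0' is accepted by the DFA but does not match the regex → eliminated
  (C) ((0|1)(0|1))*: ε is rejected by the DFA but matches the regex → eliminated
  (D) 0(0|1)*: agrees with the DFA on all strings of length ≤ 4
Only (D) 0(0|1)* is consistent with the DFA.

Final answer: (D) 0(0|1)*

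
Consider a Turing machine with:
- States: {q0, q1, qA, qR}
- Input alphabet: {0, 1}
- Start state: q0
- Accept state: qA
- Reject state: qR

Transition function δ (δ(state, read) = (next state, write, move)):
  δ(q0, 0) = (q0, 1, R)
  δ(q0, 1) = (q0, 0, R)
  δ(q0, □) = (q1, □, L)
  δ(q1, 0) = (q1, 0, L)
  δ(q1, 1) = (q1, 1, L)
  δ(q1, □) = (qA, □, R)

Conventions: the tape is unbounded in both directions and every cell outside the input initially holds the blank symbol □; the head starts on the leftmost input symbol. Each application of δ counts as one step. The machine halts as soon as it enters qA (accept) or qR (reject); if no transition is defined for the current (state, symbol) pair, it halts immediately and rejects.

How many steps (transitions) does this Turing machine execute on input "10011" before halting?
Step 0: [q0]10011 (head at position 0)
Step 1: δ(q0, 1) = (q0, 0, R)  ⊢  0[q0]0011 (head at position 1)
Step 2: δ(q0, 0) = (q0, 1, R)  ⊢  01[q0]011 (head at position 2)
Step 3: δ(q0, 0) = (q0, 1, R)  ⊢  011[q0]11 (head at position 3)
Step 4: δ(q0, 1) = (q0, 0, R)  ⊢  0110[q0]1 (head at position 4)
Step 5: δ(q0, 1) = (q0, 0, R)  ⊢  01100[q0]□ (head at position 5)
Step 6: δ(q0, □) = (q1, □, L)  ⊢  0110[q1]0□ (head at position 4)
Step 7: δ(q1, 0) = (q1, 0, L)  ⊢  011[q1]00□ (head at position 3)
Step 8: δ(q1, 0) = (q1, 0, L)  ⊢  01[q1]100□ (head at position 2)
Step 9: δ(q1, 1) = (q1, 1, L)  ⊢  0[q1]1100□ (head at position 1)
Step 10: δ(q1, 1) = (q1, 1, L)  ⊢  [q1]01100□ (head at position 0)
Step 11: δ(q1, 0) = (q1, 0, L)  ⊢  [q1]□01100□ (head at position -1)
Step 12: δ(q1, □) = (qA, □, R)  ⊢  □[qA]01100□ (head at position 0)
The machine is in qA, so it halts and accepts.
Number of transitions executed: 12.

Final answer: 12 steps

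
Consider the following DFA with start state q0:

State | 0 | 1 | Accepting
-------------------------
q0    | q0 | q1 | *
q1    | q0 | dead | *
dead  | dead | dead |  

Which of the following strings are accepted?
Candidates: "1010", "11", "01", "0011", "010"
"1010": q0 → q1 → q0 → q1 → q0; q0 is accepting → accepted
"11": q0 → q1 → dead; dead is not accepting → rejected
"01": q0 → q0 → q1; q1 is accepting → accepted
"0011": q0 → q0 → q0 → q1 → dead; dead is not accepting → rejected
"010": q0 → q0 → q1 → q0; q0 is accepting → accepted

Final answer: "1010", "01", "010"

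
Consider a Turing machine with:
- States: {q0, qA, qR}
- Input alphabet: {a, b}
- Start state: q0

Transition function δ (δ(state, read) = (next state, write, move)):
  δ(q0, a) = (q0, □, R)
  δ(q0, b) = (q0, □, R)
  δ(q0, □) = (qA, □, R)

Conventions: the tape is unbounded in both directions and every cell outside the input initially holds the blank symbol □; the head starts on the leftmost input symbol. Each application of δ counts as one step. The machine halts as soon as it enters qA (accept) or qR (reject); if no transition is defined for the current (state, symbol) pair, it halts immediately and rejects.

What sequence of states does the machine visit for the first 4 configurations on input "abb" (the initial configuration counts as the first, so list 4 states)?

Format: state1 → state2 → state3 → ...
Step 0: [q0]abb (head at position 0)
Step 1: δ(q0, a) = (q0, □, R)  ⊢  □[q0]bb (head at position 1)
Step 2: δ(q0, b) = (q0, □, R)  ⊢  □□[q0]b (head at position 2)
Step 3: δ(q0, b) = (q0, □, R)  ⊢  □□□[q0]□ (head at position 3)
Reading off the states of these 4 configurations: q0 → q0 → q0 → q0

Final answer: q0 → q0 → q0 → q0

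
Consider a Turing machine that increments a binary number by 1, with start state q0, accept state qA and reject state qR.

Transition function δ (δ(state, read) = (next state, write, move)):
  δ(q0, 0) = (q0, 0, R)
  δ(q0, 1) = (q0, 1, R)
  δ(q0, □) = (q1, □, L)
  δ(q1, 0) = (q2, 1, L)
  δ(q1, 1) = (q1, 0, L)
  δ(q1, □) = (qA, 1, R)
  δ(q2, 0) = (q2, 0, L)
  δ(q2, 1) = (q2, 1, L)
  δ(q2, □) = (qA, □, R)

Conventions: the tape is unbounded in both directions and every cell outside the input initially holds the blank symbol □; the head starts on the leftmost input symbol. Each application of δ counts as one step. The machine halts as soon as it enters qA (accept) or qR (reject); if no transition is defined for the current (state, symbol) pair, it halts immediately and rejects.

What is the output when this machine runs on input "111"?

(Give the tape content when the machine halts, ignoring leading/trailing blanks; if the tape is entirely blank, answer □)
Step 0: [q0]111 (head at position 0)
Step 1: δ(q0, 1) = (q0, 1, R)  ⊢  1[q0]11 (head at position 1)
Step 2: δ(q0, 1) = (q0, 1, R)  ⊢  11[q0]1 (head at position 2)
Step 3: δ(q0, 1) = (q0, 1, R)  ⊢  111[q0]□ (head at position 3)
Step 4: δ(q0, □) = (q1, □, L)  ⊢  11[q1]1□ (head at position 2)
Step 5: δ(q1, 1) = (q1, 0, L)  ⊢  1[q1]10□ (head at position 1)
Step 6: δ(q1, 1) = (q1, 0, L)  ⊢  [q1]100□ (head at position 0)
Step 7: δ(q1, 1) = (q1, 0, L)  ⊢  [q1]□000□ (head at position -1)
Step 8: δ(q1, □) = (qA, 1, R)  ⊢  1[qA]000□ (head at position 0)
The machine is in qA, so it halts and accepts.
Tape content when halted (ignoring surrounding blanks): 1000

Final answer: Output: 1000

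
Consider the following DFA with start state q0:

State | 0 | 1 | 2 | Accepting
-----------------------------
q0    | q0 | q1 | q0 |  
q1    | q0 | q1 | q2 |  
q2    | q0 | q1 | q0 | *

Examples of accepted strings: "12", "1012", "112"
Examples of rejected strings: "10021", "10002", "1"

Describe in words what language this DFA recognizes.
strings over {0,1,2} ending with '12'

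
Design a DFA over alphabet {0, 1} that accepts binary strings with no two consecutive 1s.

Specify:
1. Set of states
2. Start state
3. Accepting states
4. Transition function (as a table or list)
One valid DFA (any DFA recognizing the same language is acceptable):
States: {q0, q1, dead}
Start: q0
Accepting: {q0, q1}
Transitions (accepting states marked with *):
State | 0 | 1 | Accepting
-------------------------
q0    | q0 | q1 | *
q1    | q0 | dead | *
dead  | dead | dead |  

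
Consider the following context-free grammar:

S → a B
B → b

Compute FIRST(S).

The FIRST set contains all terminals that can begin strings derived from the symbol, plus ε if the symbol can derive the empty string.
S has the single production S → a B, whose right-hand side begins with the terminal a. So FIRST(S) = {a}.

Final answer: {a}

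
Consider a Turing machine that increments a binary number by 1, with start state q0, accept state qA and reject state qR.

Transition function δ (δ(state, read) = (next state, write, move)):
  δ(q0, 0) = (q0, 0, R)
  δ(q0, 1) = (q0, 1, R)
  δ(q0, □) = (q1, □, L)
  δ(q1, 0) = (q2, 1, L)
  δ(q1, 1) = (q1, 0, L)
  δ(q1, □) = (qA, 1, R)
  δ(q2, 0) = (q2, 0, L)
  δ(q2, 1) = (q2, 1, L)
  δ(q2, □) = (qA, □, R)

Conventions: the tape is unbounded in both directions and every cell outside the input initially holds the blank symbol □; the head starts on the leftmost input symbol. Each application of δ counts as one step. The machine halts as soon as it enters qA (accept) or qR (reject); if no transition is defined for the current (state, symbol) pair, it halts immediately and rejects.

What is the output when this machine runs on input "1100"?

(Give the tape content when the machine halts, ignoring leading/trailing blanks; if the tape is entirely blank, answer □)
Step 0: [q0]1100 (head at position 0)
Step 1: δ(q0, 1) = (q0, 1, R)  ⊢  1[q0]100 (head at position 1)
Step 2: δ(q0, 1) = (q0, 1, R)  ⊢  11[q0]00 (head at position 2)
Step 3: δ(q0, 0) = (q0, 0, R)  ⊢  110[q0]0 (head at position 3)
Step 4: δ(q0, 0) = (q0, 0, R)  ⊢  1100[q0]□ (head at position 4)
Step 5: δ(q0, □) = (q1, □, L)  ⊢  110[q1]0□ (head at position 3)
Step 6: δ(q1, 0) = (q2, 1, L)  ⊢  11[q2]01□ (head at position 2)
Step 7: δ(q2, 0) = (q2, 0, L)  ⊢  1[q2]101□ (head at position 1)
Step 8: δ(q2, 1) = (q2, 1, L)  ⊢  [q2]1101□ (head at position 0)
Step 9: δ(q2, 1) = (q2, 1, L)  ⊢  [q2]□1101□ (head at position -1)
Step 10: δ(q2, □) = (qA, □, R)  ⊢  □[qA]1101□ (head at position 0)
The machine is in qA, so it halts and accepts.
Tape content when halted (ignoring surrounding blanks): 1101

Final answer: Output: 1101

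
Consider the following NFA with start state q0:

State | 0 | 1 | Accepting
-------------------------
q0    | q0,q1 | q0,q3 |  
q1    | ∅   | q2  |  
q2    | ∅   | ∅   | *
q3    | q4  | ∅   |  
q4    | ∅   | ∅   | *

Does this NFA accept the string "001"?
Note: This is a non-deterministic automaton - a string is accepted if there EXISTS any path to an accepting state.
Track the set of states the NFA could be in: start {q0}
Read '0': {q0} → {q0, q1}
Read '0': {q0, q1} → {q0, q1}
Read '1': {q0, q1} → {q0, q2, q3}
Final set {q0, q2, q3} contains accepting state(s) {q2} → accepted.

Final answer: Yes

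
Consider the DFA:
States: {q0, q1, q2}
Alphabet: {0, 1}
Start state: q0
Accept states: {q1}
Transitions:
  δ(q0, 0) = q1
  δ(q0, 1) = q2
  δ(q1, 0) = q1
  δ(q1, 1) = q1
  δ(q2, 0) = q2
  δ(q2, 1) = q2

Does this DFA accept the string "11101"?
Processing string "11101":
  q0 --1--> q2
  q2 --1--> q2
  q2 --1--> q2
  q2 --0--> q2
  q2 --1--> q2
Final state: q2
Accept states: {q1}
q2 is not an accept state, so the string is rejected.

Final answer: No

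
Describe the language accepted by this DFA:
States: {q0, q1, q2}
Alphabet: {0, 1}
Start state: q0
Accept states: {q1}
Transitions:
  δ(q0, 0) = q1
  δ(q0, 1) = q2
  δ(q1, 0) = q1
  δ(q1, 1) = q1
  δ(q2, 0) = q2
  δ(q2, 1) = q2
Analyzing the DFA structure:
Start state: q0
Accept states: {q1}
Interpreting what each state remembers (checking against the transitions):
  q0: nothing has been read yet
  q1: the first symbol was 0
  q2: the first symbol was 1 (trap state)
  δ(q0, 0): in q0 (nothing has been read yet), after reading 0 we have: the first symbol was 0 → q1
  δ(q0, 1): in q0 (nothing has been read yet), after reading 1 we have: the first symbol was 1 (trap state) → q2
  δ(q1, 0): in q1 (the first symbol was 0), after reading 0 we have: the first symbol was 0 → q1
  δ(q1, 1): in q1 (the first symbol was 0), after reading 1 we have: the first symbol was 0 → q1
  δ(q2, 0): in q2 (the first symbol was 1 (trap state)), after reading 0 we have: the first symbol was 1 (trap state) → q2
  δ(q2, 1): in q2 (the first symbol was 1 (trap state)), after reading 1 we have: the first symbol was 1 (trap state) → q2
A string is accepted iff it ends in {q1}, i.e. the first symbol was 0.
Language: All binary strings starting with 0

Final answer: All binary strings starting with 0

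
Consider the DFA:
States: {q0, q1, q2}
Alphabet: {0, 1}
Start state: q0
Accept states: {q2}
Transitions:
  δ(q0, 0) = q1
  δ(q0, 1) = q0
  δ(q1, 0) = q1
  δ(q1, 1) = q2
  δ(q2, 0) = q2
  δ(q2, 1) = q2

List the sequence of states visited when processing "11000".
Starting at q0
Read '1': q0 -> q0
Read '1': q0 -> q0
Read '0': q0 -> q1
Read '0': q1 -> q1
Read '0': q1 -> q1

Final answer: q0 -> q0 -> q0 -> q1 -> q1 -> q1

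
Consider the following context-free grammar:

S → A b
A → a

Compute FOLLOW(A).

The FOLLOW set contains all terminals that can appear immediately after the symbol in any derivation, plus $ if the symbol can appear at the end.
A occurs only in S → A b, where it is immediately followed by the terminal b. So FOLLOW(A) = {b}.

Final answer: {b}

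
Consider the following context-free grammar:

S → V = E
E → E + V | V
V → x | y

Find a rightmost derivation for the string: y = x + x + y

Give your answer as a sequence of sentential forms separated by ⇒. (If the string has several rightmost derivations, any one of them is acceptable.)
Start with S.
Step 1: the rightmost non-terminal is S; apply S → V = E:  V = E
Step 2: the rightmost non-terminal is E; apply E → E + V:  V = E + V
Step 3: the rightmost non-terminal is V; apply V → y:  V = E + y
Step 4: the rightmost non-terminal is E; apply E → E + V:  V = E + V + y
Step 5: the rightmost non-terminal is V; apply V → x:  V = E + x + y
Step 6: the rightmost non-terminal is E; apply E → V:  V = V + x + y
Step 7: the rightmost non-terminal is V; apply V → x:  V = x + x + y
Step 8: the rightmost non-terminal is V; apply V → y:  y = x + x + y

Final answer: S ⇒ V = E ⇒ V = E + V ⇒ V = E + y ⇒ V = E + V + y ⇒ V = E + x + y ⇒ V = V + x + y ⇒ V = x + x + y ⇒ y = x + x + y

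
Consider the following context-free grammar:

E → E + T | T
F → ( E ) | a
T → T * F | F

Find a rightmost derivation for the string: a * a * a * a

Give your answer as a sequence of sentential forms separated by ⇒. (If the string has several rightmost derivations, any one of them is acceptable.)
Start with E.
Step 1: the rightmost non-terminal is E; apply E → T:  T
Step 2: the rightmost non-terminal is T; apply T → T * F:  T * F
Step 3: the rightmost non-terminal is F; apply F → a:  T * a
Step 4: the rightmost non-terminal is T; apply T → T * F:  T * F * a
Step 5: the rightmost non-terminal is F; apply F → a:  T * a * a
Step 6: the rightmost non-terminal is T; apply T → T * F:  T * F * a * a
Step 7: the rightmost non-terminal is F; apply F → a:  T * a * a * a
Step 8: the rightmost non-terminal is T; apply T → F:  F * a * a * a
Step 9: the rightmost non-terminal is F; apply F → a:  a * a * a * a

Final answer: E ⇒ T ⇒ T * F ⇒ T * a ⇒ T * F * a ⇒ T * a * a ⇒ T * F * a * a ⇒ T * a * a * a ⇒ F * a * a * a ⇒ a * a * a * a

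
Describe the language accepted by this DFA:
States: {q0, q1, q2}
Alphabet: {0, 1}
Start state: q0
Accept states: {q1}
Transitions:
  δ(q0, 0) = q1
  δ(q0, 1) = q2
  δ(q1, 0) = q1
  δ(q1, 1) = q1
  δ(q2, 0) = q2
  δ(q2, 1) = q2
Analyzing the DFA structure:
Start state: q0
Accept states: {q1}
Interpreting what each state remembers (checking against the transitions):
  q0: nothing has been read yet
  q1: the first symbol was 0
  q2: the first symbol was 1 (trap state)
  δ(q0, 0): in q0 (nothing has been read yet), after reading 0 we have: the first symbol was 0 → q1
  δ(q0, 1): in q0 (nothing has been read yet), after reading 1 we have: the first symbol was 1 (trap state) → q2
  δ(q1, 0): in q1 (the first symbol was 0), after reading 0 we have: the first symbol was 0 → q1
  δ(q1, 1): in q1 (the first symbol was 0), after reading 1 we have: the first symbol was 0 → q1
  δ(q2, 0): in q2 (the first symbol was 1 (trap state)), after reading 0 we have: the first symbol was 1 (trap state) → q2
  δ(q2, 1): in q2 (the first symbol was 1 (trap state)), after reading 1 we have: the first symbol was 1 (trap state) → q2
A string is accepted iff it ends in {q1}, i.e. the first symbol was 0.
Language: All binary strings starting with 0

Final answer: All binary strings starting with 0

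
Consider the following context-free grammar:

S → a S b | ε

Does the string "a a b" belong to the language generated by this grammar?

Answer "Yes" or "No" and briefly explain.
Every derivation applies S → a S b some number n of times and then S → ε, producing a^n b^n with equally many a's and b's. The string a a b has two a's but only one b, so it cannot be derived.

Final answer: No - no valid derivation exists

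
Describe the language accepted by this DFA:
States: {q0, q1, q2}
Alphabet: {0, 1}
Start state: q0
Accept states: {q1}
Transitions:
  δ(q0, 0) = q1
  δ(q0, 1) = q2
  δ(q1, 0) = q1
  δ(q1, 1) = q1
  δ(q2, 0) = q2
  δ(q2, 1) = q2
Analyzing the DFA structure:
Start state: q0
Accept states: {q1}
Interpreting what each state remembers (checking against the transitions):
  q0: nothing has been read yet
  q1: the first symbol was 0
  q2: the first symbol was 1 (trap state)
  δ(q0, 0): in q0 (nothing has been read yet), after reading 0 we have: the first symbol was 0 → q1
  δ(q0, 1): in q0 (nothing has been read yet), after reading 1 we have: the first symbol was 1 (trap state) → q2
  δ(q1, 0): in q1 (the first symbol was 0), after reading 0 we have: the first symbol was 0 → q1
  δ(q1, 1): in q1 (the first symbol was 0), after reading 1 we have: the first symbol was 0 → q1
  δ(q2, 0): in q2 (the first symbol was 1 (trap state)), after reading 0 we have: the first symbol was 1 (trap state) → q2
  δ(q2, 1): in q2 (the first symbol was 1 (trap state)), after reading 1 we have: the first symbol was 1 (trap state) → q2
A string is accepted iff it ends in {q1}, i.e. the first symbol was 0.
Language: All binary strings starting with 0

Final answer: All binary strings starting with 0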